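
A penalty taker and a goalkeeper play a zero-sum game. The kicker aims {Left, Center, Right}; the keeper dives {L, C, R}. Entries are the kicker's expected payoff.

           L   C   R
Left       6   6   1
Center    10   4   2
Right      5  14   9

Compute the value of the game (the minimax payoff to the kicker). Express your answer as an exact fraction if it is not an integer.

20/3

Row minima: Left → 1, Center → 2, Right → 5; maximin = 5.
Column maxima: L → 10, C → 14, R → 9; minimax = 9.
5 ≠ 9, so there is no saddle point; optimal play is mixed.
C is strictly dominated by R (it gives the kicker strictly more in every row), so the keeper never plays it.
With C eliminated, Left is strictly dominated by Center (Center gives the kicker strictly more in every remaining column), so the kicker never plays it.
On the remaining 2×2 (Center, Right vs L, R):
Let the kicker play Center with probability p. Expected payoff against L: 10p + 5(1−p) = 5p + 5; against R: 2p + 9(1−p) = −7p + 9.
Setting these equal: 5p + 5 = −7p + 9 ⇒ 12p = 4 ⇒ p = 1/3, and the value is (5)·(1/3) + 5 = 20/3.
For the keeper: with q = P(L), equating Center's and Right's payoffs gives 8q + 2 = −4q + 9 ⇒ q = 7/12.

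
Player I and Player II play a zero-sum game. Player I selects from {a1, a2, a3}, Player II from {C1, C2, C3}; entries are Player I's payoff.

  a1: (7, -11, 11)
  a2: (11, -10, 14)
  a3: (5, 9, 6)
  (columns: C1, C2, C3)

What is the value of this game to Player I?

Row minima: a1 → -11, a2 → -10, a3 → 5; maximin = 5.
Column maxima: C1 → 11, C2 → 9, C3 → 14; minimax = 9.
5 ≠ 9, so there is no saddle point; optimal play is mixed.
a1 is strictly dominated by a2, so Player I never plays it.
C3 is strictly dominated by C1 (it gives Player I strictly more in every row), so Player II never plays it.
On the remaining 2×2 (a2, a3 vs C1, C2):
Let Player I play a2 with probability p. Expected payoff against C1: 11p + 5(1−p) = 6p + 5; against C2: (-10)p + 9(1−p) = −19p + 9.
Setting these equal: 6p + 5 = −19p + 9 ⇒ 25p = 4 ⇒ p = 4/25, and the value is (6)·(4/25) + 5 = 149/25.
For Player II: with q = P(C1), equating a2's and a3's payoffs gives 21q − 10 = −4q + 9 ⇒ q = 19/25.

149/25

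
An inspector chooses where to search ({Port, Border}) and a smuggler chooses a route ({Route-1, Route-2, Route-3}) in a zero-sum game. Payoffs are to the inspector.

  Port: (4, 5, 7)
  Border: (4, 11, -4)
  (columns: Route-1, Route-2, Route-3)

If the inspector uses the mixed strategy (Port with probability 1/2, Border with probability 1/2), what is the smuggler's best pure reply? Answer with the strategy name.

If the smuggler plays Route-1, the inspector's expected payoff is (1/2)·4 + (1/2)·4 = 4.
If the smuggler plays Route-2, the inspector's expected payoff is (1/2)·5 + (1/2)·11 = 8.
If the smuggler plays Route-3, the inspector's expected payoff is (1/2)·7 + (1/2)·(-4) = 3/2.
The smuggler minimizes the inspector's payoff; the smallest is 3/2, so the best response is Route-3.

Route-3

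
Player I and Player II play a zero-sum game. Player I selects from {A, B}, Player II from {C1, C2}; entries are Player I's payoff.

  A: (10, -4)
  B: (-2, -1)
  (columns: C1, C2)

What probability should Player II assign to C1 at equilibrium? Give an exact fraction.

Row minima: A → -4, B → -2; maximin = -2.
Column maxima: C1 → 10, C2 → -1; minimax = -1.
-2 ≠ -1, so there is no saddle point; optimal play is mixed.
Let Player I play A with probability p. Expected payoff against C1: 10p + (-2)(1−p) = 12p − 2; against C2: (-4)p + (-1)(1−p) = −3p − 1.
Setting these equal: 12p − 2 = −3p − 1 ⇒ 15p = 1 ⇒ p = 1/15, and the value is (12)·(1/15) − 2 = -6/5.
For Player II: with q = P(C1), equating A's and B's payoffs gives 14q − 4 = −q − 1 ⇒ q = 1/5.

1/5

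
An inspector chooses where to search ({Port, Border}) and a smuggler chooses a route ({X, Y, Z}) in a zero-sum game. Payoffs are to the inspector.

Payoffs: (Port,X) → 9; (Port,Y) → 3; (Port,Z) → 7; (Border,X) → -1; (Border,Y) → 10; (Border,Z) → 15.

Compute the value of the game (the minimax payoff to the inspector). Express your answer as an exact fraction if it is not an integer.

Row minima: Port → 3, Border → -1; maximin = 3.
Column maxima: X → 9, Y → 10, Z → 15; minimax = 9.
3 ≠ 9, so there is no saddle point; optimal play is mixed.
Z is strictly dominated by Y (it gives the inspector strictly more in every row), so the smuggler never plays it.
On the remaining 2×2 (Port, Border vs X, Y):
Let the inspector play Port with probability p. Expected payoff against X: 9p + (-1)(1−p) = 10p − 1; against Y: 3p + 10(1−p) = −7p + 10.
Setting these equal: 10p − 1 = −7p + 10 ⇒ 17p = 11 ⇒ p = 11/17, and the value is (10)·(11/17) − 1 = 93/17.
For the smuggler: with q = P(X), equating Port's and Border's payoffs gives 6q + 3 = −11q + 10 ⇒ q = 7/17.

93/17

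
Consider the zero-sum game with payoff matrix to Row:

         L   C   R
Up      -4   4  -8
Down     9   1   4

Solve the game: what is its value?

Row minima: Up → -8, Down → 1; maximin = 1.
Column maxima: L → 9, C → 4, R → 4; minimax = 4.
1 ≠ 4, so there is no saddle point; optimal play is mixed.
L is strictly dominated by R (it gives Row strictly more in every row), so Column never plays it.
On the remaining 2×2 (Up, Down vs C, R):
Let Row play Up with probability p. Expected payoff against C: 4p + 1(1−p) = 3p + 1; against R: (-8)p + 4(1−p) = −12p + 4.
Setting these equal: 3p + 1 = −12p + 4 ⇒ 15p = 3 ⇒ p = 1/5, and the value is (3)·(1/5) + 1 = 8/5.
For Column: with q = P(C), equating Up's and Down's payoffs gives 12q − 8 = −3q + 4 ⇒ q = 4/5.

8/5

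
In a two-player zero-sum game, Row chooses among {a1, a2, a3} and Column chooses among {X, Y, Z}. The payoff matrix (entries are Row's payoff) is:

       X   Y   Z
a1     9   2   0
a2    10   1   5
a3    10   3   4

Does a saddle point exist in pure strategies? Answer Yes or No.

Yes

Row minima: a1 → 0, a2 → 1, a3 → 3; maximin = 3.
Column maxima: X → 10, Y → 3, Z → 5; minimax = 3.
maximin = minimax = 3, so a saddle point exists.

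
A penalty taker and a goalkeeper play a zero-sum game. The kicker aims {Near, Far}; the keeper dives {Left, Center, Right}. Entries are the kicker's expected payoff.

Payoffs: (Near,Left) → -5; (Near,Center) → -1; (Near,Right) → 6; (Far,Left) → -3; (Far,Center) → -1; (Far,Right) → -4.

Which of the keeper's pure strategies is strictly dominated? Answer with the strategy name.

Center

Left holds the kicker's payoff strictly below Center in every row: -5 < -1, -3 < -1.
So Center is strictly dominated for the keeper.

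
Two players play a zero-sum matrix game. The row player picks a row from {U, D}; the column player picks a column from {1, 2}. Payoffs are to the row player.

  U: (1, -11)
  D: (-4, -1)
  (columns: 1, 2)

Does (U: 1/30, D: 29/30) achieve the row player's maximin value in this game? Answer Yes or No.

Against 1 this mix gives (1/30)·1 + (29/30)·(-4) = -23/6.
Against 2 this mix gives (1/30)·(-11) + (29/30)·(-1) = -4/3.
The column player will play 1, holding the row player to -23/6. Shifting weight toward the row that does better against 1 would raise this floor (the equalizing mix achieves -3 against both 1 and 2), so the proposed strategy is not optimal.

No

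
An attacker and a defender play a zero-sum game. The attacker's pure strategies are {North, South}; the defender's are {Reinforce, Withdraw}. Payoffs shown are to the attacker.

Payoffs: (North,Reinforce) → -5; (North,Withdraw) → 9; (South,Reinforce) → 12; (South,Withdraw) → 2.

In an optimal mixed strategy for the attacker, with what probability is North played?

5/12

Row minima: North → -5, South → 2; maximin = 2.
Column maxima: Reinforce → 12, Withdraw → 9; minimax = 9.
2 ≠ 9, so there is no saddle point; optimal play is mixed.
Let the attacker play North with probability p. Expected payoff against Reinforce: (-5)p + 12(1−p) = −17p + 12; against Withdraw: 9p + 2(1−p) = 7p + 2.
Setting these equal: −17p + 12 = 7p + 2 ⇒ −24p = -10 ⇒ p = 5/12, and the value is (-17)·(5/12) + 12 = 59/12.
For the defender: with q = P(Reinforce), equating North's and South's payoffs gives −14q + 9 = 10q + 2 ⇒ q = 7/24.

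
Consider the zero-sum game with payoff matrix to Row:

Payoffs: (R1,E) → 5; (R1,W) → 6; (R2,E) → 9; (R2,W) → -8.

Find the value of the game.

47/9

Row minima: R1 → 5, R2 → -8; maximin = 5.
Column maxima: E → 9, W → 6; minimax = 6.
5 ≠ 6, so there is no saddle point; optimal play is mixed.
Let Row play R1 with probability p. Expected payoff against E: 5p + 9(1−p) = −4p + 9; against W: 6p + (-8)(1−p) = 14p − 8.
Setting these equal: −4p + 9 = 14p − 8 ⇒ −18p = -17 ⇒ p = 17/18, and the value is (-4)·(17/18) + 9 = 47/9.
For Column: with q = P(E), equating R1's and R2's payoffs gives −q + 6 = 17q − 8 ⇒ q = 7/9.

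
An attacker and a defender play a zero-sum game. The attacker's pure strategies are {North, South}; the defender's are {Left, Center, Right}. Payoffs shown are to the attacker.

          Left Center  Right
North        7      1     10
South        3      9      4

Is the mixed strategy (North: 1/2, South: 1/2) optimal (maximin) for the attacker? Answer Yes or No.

Yes

Against Left this mix gives (1/2)·7 + (1/2)·3 = 5.
Against Center this mix gives (1/2)·1 + (1/2)·9 = 5.
Against Right this mix gives (1/2)·10 + (1/2)·4 = 7.
All of the defender's active replies (Left, Center) yield 5, and no column does worse for the attacker. The mix makes the defender indifferent and guarantees 5, so it is optimal.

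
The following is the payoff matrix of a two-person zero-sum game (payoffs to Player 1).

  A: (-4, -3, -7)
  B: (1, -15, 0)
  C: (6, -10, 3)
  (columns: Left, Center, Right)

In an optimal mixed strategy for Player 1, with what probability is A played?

Row minima: A → -7, B → -15, C → -10; maximin = -7.
Column maxima: Left → 6, Center → -3, Right → 3; minimax = -3.
-7 ≠ -3, so there is no saddle point; optimal play is mixed.
B is strictly dominated by C, so Player 1 never plays it.
Left is strictly dominated by Right (it gives Player 1 strictly more in every row), so Player 2 never plays it.
On the remaining 2×2 (A, C vs Center, Right):
Let Player 1 play A with probability p. Expected payoff against Center: (-3)p + (-10)(1−p) = 7p − 10; against Right: (-7)p + 3(1−p) = −10p + 3.
Setting these equal: 7p − 10 = −10p + 3 ⇒ 17p = 13 ⇒ p = 13/17, and the value is (7)·(13/17) − 10 = -79/17.
For Player 2: with q = P(Center), equating A's and C's payoffs gives 4q − 7 = −13q + 3 ⇒ q = 10/17.

13/17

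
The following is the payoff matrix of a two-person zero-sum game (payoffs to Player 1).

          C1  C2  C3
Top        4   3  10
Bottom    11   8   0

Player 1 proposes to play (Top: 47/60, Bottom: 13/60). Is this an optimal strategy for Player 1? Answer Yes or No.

Against C1 this mix gives (47/60)·4 + (13/60)·11 = 331/60.
Against C2 this mix gives (47/60)·3 + (13/60)·8 = 49/12.
Against C3 this mix gives (47/60)·10 + (13/60)·0 = 47/6.
Player 2 will play C2, holding Player 1 to 49/12. Shifting weight toward the row that does better against C2 would raise this floor (the equalizing mix achieves 16/3 against both C2 and C3), so the proposed strategy is not optimal.

No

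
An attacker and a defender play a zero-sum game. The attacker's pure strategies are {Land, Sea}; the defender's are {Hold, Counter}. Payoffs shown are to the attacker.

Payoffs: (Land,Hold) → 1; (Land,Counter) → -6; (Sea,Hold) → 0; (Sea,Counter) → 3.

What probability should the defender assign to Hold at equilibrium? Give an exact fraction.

9/10

Row minima: Land → -6, Sea → 0; maximin = 0.
Column maxima: Hold → 1, Counter → 3; minimax = 1.
0 ≠ 1, so there is no saddle point; optimal play is mixed.
Let the attacker play Land with probability p. Expected payoff against Hold: 1p + 0(1−p) = p; against Counter: (-6)p + 3(1−p) = −9p + 3.
Setting these equal: p = −9p + 3 ⇒ 10p = 3 ⇒ p = 3/10, and the value is (1)·(3/10) = 3/10.
For the defender: with q = P(Hold), equating Land's and Sea's payoffs gives 7q − 6 = −3q + 3 ⇒ q = 9/10.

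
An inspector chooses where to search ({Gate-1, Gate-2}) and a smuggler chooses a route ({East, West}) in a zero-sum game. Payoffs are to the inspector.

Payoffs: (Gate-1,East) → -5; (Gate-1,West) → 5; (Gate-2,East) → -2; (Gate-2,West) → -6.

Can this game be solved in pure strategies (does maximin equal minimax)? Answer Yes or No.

Row minima: Gate-1 → -5, Gate-2 → -6; maximin = -5.
Column maxima: East → -2, West → 5; minimax = -2.
-5 ≠ -2, so no pure-strategy equilibrium exists.

No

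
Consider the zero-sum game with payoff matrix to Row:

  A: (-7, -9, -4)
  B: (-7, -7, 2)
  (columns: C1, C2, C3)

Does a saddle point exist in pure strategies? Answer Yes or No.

Yes

Row minima: A → -9, B → -7; maximin = -7.
Column maxima: C1 → -7, C2 → -7, C3 → 2; minimax = -7.
maximin = minimax = -7, so a saddle point exists.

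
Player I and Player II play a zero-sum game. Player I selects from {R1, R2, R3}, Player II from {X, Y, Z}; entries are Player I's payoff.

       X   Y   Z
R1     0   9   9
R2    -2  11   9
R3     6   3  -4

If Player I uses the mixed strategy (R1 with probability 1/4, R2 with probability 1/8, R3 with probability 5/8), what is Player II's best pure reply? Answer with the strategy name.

If Player II plays X, Player I's expected payoff is (1/4)·0 + (1/8)·(-2) + (5/8)·6 = 7/2.
If Player II plays Y, Player I's expected payoff is (1/4)·9 + (1/8)·11 + (5/8)·3 = 11/2.
If Player II plays Z, Player I's expected payoff is (1/4)·9 + (1/8)·9 + (5/8)·(-4) = 7/8.
Player II minimizes Player I's payoff; the smallest is 7/8, so the best response is Z.

Z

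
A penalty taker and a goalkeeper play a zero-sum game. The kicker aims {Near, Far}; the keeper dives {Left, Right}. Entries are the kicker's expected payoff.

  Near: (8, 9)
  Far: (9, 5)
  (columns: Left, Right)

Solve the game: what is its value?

41/5

Row minima: Near → 8, Far → 5; maximin = 8.
Column maxima: Left → 9, Right → 9; minimax = 9.
8 ≠ 9, so there is no saddle point; optimal play is mixed.
Let the kicker play Near with probability p. Expected payoff against Left: 8p + 9(1−p) = −p + 9; against Right: 9p + 5(1−p) = 4p + 5.
Setting these equal: −p + 9 = 4p + 5 ⇒ −5p = -4 ⇒ p = 4/5, and the value is (-1)·(4/5) + 9 = 41/5.
For the keeper: with q = P(Left), equating Near's and Far's payoffs gives −q + 9 = 4q + 5 ⇒ q = 4/5.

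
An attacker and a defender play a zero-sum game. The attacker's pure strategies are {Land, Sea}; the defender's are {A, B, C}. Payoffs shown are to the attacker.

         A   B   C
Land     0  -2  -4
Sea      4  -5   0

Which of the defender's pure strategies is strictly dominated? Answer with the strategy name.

B holds the attacker's payoff strictly below A in every row: -2 < 0, -5 < 4.
So A is strictly dominated for the defender.

A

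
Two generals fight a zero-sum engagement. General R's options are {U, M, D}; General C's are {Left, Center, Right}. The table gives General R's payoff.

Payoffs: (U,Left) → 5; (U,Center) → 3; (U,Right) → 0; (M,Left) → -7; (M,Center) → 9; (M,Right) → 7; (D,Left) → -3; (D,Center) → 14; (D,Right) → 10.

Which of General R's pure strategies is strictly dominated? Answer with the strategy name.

M

D gives a strictly higher payoff than M against every column: -3 > -7, 14 > 9, 10 > 7.
So M is strictly dominated and General R never plays it.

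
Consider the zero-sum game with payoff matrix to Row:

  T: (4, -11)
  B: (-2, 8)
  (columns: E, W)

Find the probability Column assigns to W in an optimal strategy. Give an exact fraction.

6/25

Row minima: T → -11, B → -2; maximin = -2.
Column maxima: E → 4, W → 8; minimax = 4.
-2 ≠ 4, so there is no saddle point; optimal play is mixed.
Let Row play T with probability p. Expected payoff against E: 4p + (-2)(1−p) = 6p − 2; against W: (-11)p + 8(1−p) = −19p + 8.
Setting these equal: 6p − 2 = −19p + 8 ⇒ 25p = 10 ⇒ p = 2/5, and the value is (6)·(2/5) − 2 = 2/5.
For Column: with q = P(E), equating T's and B's payoffs gives 15q − 11 = −10q + 8 ⇒ q = 19/25.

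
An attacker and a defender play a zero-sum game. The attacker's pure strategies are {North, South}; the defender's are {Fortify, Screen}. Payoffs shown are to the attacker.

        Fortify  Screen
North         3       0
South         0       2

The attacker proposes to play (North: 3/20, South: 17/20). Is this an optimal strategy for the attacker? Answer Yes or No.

No

Against Fortify this mix gives (3/20)·3 + (17/20)·0 = 9/20.
Against Screen this mix gives (3/20)·0 + (17/20)·2 = 17/10.
The defender will play Fortify, holding the attacker to 9/20. Shifting weight toward the row that does better against Fortify would raise this floor (the equalizing mix achieves 6/5 against both Fortify and Screen), so the proposed strategy is not optimal.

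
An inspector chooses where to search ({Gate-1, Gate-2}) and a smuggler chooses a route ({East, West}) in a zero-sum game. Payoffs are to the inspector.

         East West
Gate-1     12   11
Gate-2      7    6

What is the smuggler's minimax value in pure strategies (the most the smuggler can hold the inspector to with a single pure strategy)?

Column maxima: East → 12, West → 11.
The smallest of these is 11.

11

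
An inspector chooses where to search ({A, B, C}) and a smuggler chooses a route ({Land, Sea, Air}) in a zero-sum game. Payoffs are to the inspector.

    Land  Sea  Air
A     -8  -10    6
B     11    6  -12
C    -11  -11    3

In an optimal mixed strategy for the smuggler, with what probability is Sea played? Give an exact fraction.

9/17

Row minima: A → -10, B → -12, C → -11; maximin = -10.
Column maxima: Land → 11, Sea → 6, Air → 6; minimax = 6.
-10 ≠ 6, so there is no saddle point; optimal play is mixed.
C is strictly dominated by A, so the inspector never plays it.
With C eliminated, Land is strictly dominated by Sea (it gives the inspector strictly more in every remaining row), so the smuggler never plays it.
On the remaining 2×2 (A, B vs Sea, Air):
Let the inspector play A with probability p. Expected payoff against Sea: (-10)p + 6(1−p) = −16p + 6; against Air: 6p + (-12)(1−p) = 18p − 12.
Setting these equal: −16p + 6 = 18p − 12 ⇒ −34p = -18 ⇒ p = 9/17, and the value is (-16)·(9/17) + 6 = -42/17.
For the smuggler: with q = P(Sea), equating A's and B's payoffs gives −16q + 6 = 18q − 12 ⇒ q = 9/17.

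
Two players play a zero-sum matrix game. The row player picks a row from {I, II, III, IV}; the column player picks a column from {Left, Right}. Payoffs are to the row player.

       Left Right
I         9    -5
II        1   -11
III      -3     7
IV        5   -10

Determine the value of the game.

2

Row minima: I → -5, II → -11, III → -3, IV → -10; maximin = -3.
Column maxima: Left → 9, Right → 7; minimax = 7.
-3 ≠ 7, so there is no saddle point; optimal play is mixed.
II is strictly dominated by I, so the row player never plays it.
IV is strictly dominated by I, so the row player never plays it.
On the remaining 2×2 (I, III vs Left, Right):
Let the row player play I with probability p. Expected payoff against Left: 9p + (-3)(1−p) = 12p − 3; against Right: (-5)p + 7(1−p) = −12p + 7.
Setting these equal: 12p − 3 = −12p + 7 ⇒ 24p = 10 ⇒ p = 5/12, and the value is (12)·(5/12) − 3 = 2.
For the column player: with q = P(Left), equating I's and III's payoffs gives 14q − 5 = −10q + 7 ⇒ q = 1/2.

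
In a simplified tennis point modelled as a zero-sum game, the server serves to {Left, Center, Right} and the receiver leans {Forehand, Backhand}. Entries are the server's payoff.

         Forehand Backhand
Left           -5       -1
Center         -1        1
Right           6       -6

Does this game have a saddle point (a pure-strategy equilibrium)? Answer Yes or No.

No

Row minima: Left → -5, Center → -1, Right → -6; maximin = -1.
Column maxima: Forehand → 6, Backhand → 1; minimax = 1.
-1 ≠ 1, so no pure-strategy equilibrium exists.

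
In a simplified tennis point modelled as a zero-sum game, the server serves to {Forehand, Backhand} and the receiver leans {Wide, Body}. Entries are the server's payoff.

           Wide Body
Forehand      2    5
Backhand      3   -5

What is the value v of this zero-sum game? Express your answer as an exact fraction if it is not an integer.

25/11

Row minima: Forehand → 2, Backhand → -5; maximin = 2.
Column maxima: Wide → 3, Body → 5; minimax = 3.
2 ≠ 3, so there is no saddle point; optimal play is mixed.
Let the server play Forehand with probability p. Expected payoff against Wide: 2p + 3(1−p) = −p + 3; against Body: 5p + (-5)(1−p) = 10p − 5.
Setting these equal: −p + 3 = 10p − 5 ⇒ −11p = -8 ⇒ p = 8/11, and the value is (-1)·(8/11) + 3 = 25/11.
For the receiver: with q = P(Wide), equating Forehand's and Backhand's payoffs gives −3q + 5 = 8q − 5 ⇒ q = 10/11.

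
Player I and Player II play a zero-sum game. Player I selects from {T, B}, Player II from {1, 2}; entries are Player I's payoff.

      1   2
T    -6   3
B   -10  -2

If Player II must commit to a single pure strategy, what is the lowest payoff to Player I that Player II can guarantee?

-6

Column maxima: 1 → -6, 2 → 3.
The smallest of these is -6.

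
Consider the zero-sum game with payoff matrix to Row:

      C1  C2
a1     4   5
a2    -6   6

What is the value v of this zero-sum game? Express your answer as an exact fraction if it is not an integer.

Row minima: a1 → 4, a2 → -6; maximin = 4.
Column maxima: C1 → 4, C2 → 6; minimax = 4.
Since maximin = minimax = 4, there is a saddle point and the value is 4.

4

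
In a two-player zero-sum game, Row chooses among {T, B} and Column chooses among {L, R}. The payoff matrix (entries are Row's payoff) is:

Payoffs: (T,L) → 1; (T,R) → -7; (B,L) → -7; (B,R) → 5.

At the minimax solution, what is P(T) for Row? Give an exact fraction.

Row minima: T → -7, B → -7; maximin = -7.
Column maxima: L → 1, R → 5; minimax = 1.
-7 ≠ 1, so there is no saddle point; optimal play is mixed.
Let Row play T with probability p. Expected payoff against L: 1p + (-7)(1−p) = 8p − 7; against R: (-7)p + 5(1−p) = −12p + 5.
Setting these equal: 8p − 7 = −12p + 5 ⇒ 20p = 12 ⇒ p = 3/5, and the value is (8)·(3/5) − 7 = -11/5.
For Column: with q = P(L), equating T's and B's payoffs gives 8q − 7 = −12q + 5 ⇒ q = 3/5.

3/5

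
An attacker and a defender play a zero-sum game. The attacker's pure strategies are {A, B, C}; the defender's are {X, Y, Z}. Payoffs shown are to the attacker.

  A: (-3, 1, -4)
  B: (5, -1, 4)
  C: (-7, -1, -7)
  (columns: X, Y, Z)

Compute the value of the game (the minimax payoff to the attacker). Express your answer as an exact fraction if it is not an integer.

Row minima: A → -4, B → -1, C → -7; maximin = -1.
Column maxima: X → 5, Y → 1, Z → 4; minimax = 1.
-1 ≠ 1, so there is no saddle point; optimal play is mixed.
C is strictly dominated by A, so the attacker never plays it.
With C eliminated, X is strictly dominated by Z (it gives the attacker strictly more in every remaining row), so the defender never plays it.
On the remaining 2×2 (A, B vs Y, Z):
Let the attacker play A with probability p. Expected payoff against Y: 1p + (-1)(1−p) = 2p − 1; against Z: (-4)p + 4(1−p) = −8p + 4.
Setting these equal: 2p − 1 = −8p + 4 ⇒ 10p = 5 ⇒ p = 1/2, and the value is (2)·(1/2) − 1 = 0.
For the defender: with q = P(Y), equating A's and B's payoffs gives 5q − 4 = −5q + 4 ⇒ q = 4/5.

0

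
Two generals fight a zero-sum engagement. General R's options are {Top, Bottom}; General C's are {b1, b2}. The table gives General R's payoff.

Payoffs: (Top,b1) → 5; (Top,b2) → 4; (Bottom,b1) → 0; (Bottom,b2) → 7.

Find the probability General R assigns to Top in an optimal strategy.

Row minima: Top → 4, Bottom → 0; maximin = 4.
Column maxima: b1 → 5, b2 → 7; minimax = 5.
4 ≠ 5, so there is no saddle point; optimal play is mixed.
Let General R play Top with probability p. Expected payoff against b1: 5p + 0(1−p) = 5p; against b2: 4p + 7(1−p) = −3p + 7.
Setting these equal: 5p = −3p + 7 ⇒ 8p = 7 ⇒ p = 7/8, and the value is (5)·(7/8) = 35/8.
For General C: with q = P(b1), equating Top's and Bottom's payoffs gives q + 4 = −7q + 7 ⇒ q = 3/8.

7/8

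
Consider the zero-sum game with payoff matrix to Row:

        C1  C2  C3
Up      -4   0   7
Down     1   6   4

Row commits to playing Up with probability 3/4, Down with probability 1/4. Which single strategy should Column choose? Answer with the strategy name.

C1

If Column plays C1, Row's expected payoff is (3/4)·(-4) + (1/4)·1 = -11/4.
If Column plays C2, Row's expected payoff is (3/4)·0 + (1/4)·6 = 3/2.
If Column plays C3, Row's expected payoff is (3/4)·7 + (1/4)·4 = 25/4.
Column minimizes Row's payoff; the smallest is -11/4, so the best response is C1.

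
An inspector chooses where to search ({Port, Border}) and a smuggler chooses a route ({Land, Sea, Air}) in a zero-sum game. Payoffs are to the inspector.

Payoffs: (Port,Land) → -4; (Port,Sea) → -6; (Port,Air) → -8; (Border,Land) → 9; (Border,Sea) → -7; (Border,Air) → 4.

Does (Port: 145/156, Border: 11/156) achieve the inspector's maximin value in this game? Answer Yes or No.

No

Against Land this mix gives (145/156)·(-4) + (11/156)·9 = -37/12.
Against Sea this mix gives (145/156)·(-6) + (11/156)·(-7) = -947/156.
Against Air this mix gives (145/156)·(-8) + (11/156)·4 = -93/13.
The smuggler will play Air, holding the inspector to -93/13. Shifting weight toward the row that does better against Air would raise this floor (the equalizing mix achieves -80/13 against both Air and Sea), so the proposed strategy is not optimal.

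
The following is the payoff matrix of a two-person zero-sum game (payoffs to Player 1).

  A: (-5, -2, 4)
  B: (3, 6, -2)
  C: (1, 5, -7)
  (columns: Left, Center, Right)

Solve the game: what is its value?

Row minima: A → -5, B → -2, C → -7; maximin = -2.
Column maxima: Left → 3, Center → 6, Right → 4; minimax = 3.
-2 ≠ 3, so there is no saddle point; optimal play is mixed.
C is strictly dominated by B, so Player 1 never plays it.
Center is strictly dominated by Left (it gives Player 1 strictly more in every row), so Player 2 never plays it.
On the remaining 2×2 (A, B vs Left, Right):
Let Player 1 play A with probability p. Expected payoff against Left: (-5)p + 3(1−p) = −8p + 3; against Right: 4p + (-2)(1−p) = 6p − 2.
Setting these equal: −8p + 3 = 6p − 2 ⇒ −14p = -5 ⇒ p = 5/14, and the value is (-8)·(5/14) + 3 = 1/7.
For Player 2: with q = P(Left), equating A's and B's payoffs gives −9q + 4 = 5q − 2 ⇒ q = 3/7.

1/7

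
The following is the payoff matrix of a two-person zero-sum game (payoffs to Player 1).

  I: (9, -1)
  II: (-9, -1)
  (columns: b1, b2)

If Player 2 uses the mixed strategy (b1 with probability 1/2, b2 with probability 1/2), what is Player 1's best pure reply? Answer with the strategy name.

I

Expected payoff of I: (1/2)·9 + (1/2)·(-1) = 4.
Expected payoff of II: (1/2)·(-9) + (1/2)·(-1) = -5.
The largest is 4, so Player 1's best response is I.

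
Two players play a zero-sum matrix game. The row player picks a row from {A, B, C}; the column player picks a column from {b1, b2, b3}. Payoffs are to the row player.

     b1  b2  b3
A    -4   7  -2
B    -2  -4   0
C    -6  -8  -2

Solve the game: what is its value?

Row minima: A → -4, B → -4, C → -8; maximin = -4.
Column maxima: b1 → -2, b2 → 7, b3 → 0; minimax = -2.
-4 ≠ -2, so there is no saddle point; optimal play is mixed.
C is strictly dominated by B, so the row player never plays it.
b3 is strictly dominated by b1 (it gives the row player strictly more in every row), so the column player never plays it.
On the remaining 2×2 (A, B vs b1, b2):
Let the row player play A with probability p. Expected payoff against b1: (-4)p + (-2)(1−p) = −2p − 2; against b2: 7p + (-4)(1−p) = 11p − 4.
Setting these equal: −2p − 2 = 11p − 4 ⇒ −13p = -2 ⇒ p = 2/13, and the value is (-2)·(2/13) − 2 = -30/13.
For the column player: with q = P(b1), equating A's and B's payoffs gives −11q + 7 = 2q − 4 ⇒ q = 11/13.

-30/13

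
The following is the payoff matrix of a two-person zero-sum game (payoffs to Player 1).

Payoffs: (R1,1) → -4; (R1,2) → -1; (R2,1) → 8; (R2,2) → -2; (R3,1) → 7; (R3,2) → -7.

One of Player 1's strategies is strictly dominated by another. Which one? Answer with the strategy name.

R3

R2 gives a strictly higher payoff than R3 against every column: 8 > 7, -2 > -7.
So R3 is strictly dominated and Player 1 never plays it.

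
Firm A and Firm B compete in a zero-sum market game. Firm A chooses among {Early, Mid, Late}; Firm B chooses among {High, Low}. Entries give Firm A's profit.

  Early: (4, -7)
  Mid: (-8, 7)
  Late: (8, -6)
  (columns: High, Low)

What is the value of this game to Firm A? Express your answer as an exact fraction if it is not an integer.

Row minima: Early → -7, Mid → -8, Late → -6; maximin = -6.
Column maxima: High → 8, Low → 7; minimax = 7.
-6 ≠ 7, so there is no saddle point; optimal play is mixed.
Early is strictly dominated by Late, so Firm A never plays it.
On the remaining 2×2 (Mid, Late vs High, Low):
Let Firm A play Mid with probability p. Expected payoff against High: (-8)p + 8(1−p) = −16p + 8; against Low: 7p + (-6)(1−p) = 13p − 6.
Setting these equal: −16p + 8 = 13p − 6 ⇒ −29p = -14 ⇒ p = 14/29, and the value is (-16)·(14/29) + 8 = 8/29.
For Firm B: with q = P(High), equating Mid's and Late's payoffs gives −15q + 7 = 14q − 6 ⇒ q = 13/29.

8/29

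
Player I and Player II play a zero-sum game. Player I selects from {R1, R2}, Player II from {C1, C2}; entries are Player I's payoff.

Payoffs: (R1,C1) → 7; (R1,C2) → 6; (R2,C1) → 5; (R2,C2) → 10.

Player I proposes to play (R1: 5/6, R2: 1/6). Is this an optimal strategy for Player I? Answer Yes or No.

Yes

Against C1 this mix gives (5/6)·7 + (1/6)·5 = 20/3.
Against C2 this mix gives (5/6)·6 + (1/6)·10 = 20/3.
All of Player II's active replies (C1, C2) yield 20/3, and no column does worse for Player I. The mix makes Player II indifferent and guarantees 20/3, so it is optimal.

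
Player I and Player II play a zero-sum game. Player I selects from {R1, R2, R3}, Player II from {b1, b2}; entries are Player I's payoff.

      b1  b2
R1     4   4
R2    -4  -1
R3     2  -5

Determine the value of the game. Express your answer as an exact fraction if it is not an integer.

4

Row minima: R1 → 4, R2 → -4, R3 → -5; maximin = 4.
Column maxima: b1 → 4, b2 → 4; minimax = 4.
Since maximin = minimax = 4, there is a saddle point and the value is 4.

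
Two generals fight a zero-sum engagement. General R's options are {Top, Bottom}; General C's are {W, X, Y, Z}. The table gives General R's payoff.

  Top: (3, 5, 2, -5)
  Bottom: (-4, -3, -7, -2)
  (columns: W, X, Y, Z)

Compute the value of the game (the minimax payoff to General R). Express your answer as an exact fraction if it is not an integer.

-13/4

Row minima: Top → -5, Bottom → -7; maximin = -5.
Column maxima: W → 3, X → 5, Y → 2, Z → -2; minimax = -2.
-5 ≠ -2, so there is no saddle point; optimal play is mixed.
W is strictly dominated by Y (it gives General R strictly more in every row), so General C never plays it.
X is strictly dominated by Y (it gives General R strictly more in every row), so General C never plays it.
On the remaining 2×2 (Top, Bottom vs Y, Z):
Let General R play Top with probability p. Expected payoff against Y: 2p + (-7)(1−p) = 9p − 7; against Z: (-5)p + (-2)(1−p) = −3p − 2.
Setting these equal: 9p − 7 = −3p − 2 ⇒ 12p = 5 ⇒ p = 5/12, and the value is (9)·(5/12) − 7 = -13/4.
For General C: with q = P(Y), equating Top's and Bottom's payoffs gives 7q − 5 = −5q − 2 ⇒ q = 1/4.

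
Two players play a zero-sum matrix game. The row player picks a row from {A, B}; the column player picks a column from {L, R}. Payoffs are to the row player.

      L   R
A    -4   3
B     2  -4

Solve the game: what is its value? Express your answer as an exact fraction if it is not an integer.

Row minima: A → -4, B → -4; maximin = -4.
Column maxima: L → 2, R → 3; minimax = 2.
-4 ≠ 2, so there is no saddle point; optimal play is mixed.
Let the row player play A with probability p. Expected payoff against L: (-4)p + 2(1−p) = −6p + 2; against R: 3p + (-4)(1−p) = 7p − 4.
Setting these equal: −6p + 2 = 7p − 4 ⇒ −13p = -6 ⇒ p = 6/13, and the value is (-6)·(6/13) + 2 = -10/13.
For the column player: with q = P(L), equating A's and B's payoffs gives −7q + 3 = 6q − 4 ⇒ q = 7/13.

-10/13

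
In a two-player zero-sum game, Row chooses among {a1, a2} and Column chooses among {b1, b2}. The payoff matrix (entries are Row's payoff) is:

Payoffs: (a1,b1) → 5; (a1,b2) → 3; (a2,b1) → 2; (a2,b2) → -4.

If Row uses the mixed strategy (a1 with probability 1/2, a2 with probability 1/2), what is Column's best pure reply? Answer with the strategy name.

b2

If Column plays b1, Row's expected payoff is (1/2)·5 + (1/2)·2 = 7/2.
If Column plays b2, Row's expected payoff is (1/2)·3 + (1/2)·(-4) = -1/2.
Column minimizes Row's payoff; the smallest is -1/2, so the best response is b2.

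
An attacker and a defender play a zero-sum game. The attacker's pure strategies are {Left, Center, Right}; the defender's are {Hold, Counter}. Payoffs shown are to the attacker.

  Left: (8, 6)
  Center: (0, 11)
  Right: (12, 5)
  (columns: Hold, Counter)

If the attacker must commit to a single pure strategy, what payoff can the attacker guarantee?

Row minima: Left → 6, Center → 0, Right → 5.
The best of these is 6.

6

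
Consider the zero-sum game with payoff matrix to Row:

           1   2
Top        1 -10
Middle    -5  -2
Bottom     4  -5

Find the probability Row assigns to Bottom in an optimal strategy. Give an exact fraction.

Row minima: Top → -10, Middle → -5, Bottom → -5; maximin = -5.
Column maxima: 1 → 4, 2 → -2; minimax = -2.
-5 ≠ -2, so there is no saddle point; optimal play is mixed.
Top is strictly dominated by Bottom, so Row never plays it.
On the remaining 2×2 (Middle, Bottom vs 1, 2):
Let Row play Middle with probability p. Expected payoff against 1: (-5)p + 4(1−p) = −9p + 4; against 2: (-2)p + (-5)(1−p) = 3p − 5.
Setting these equal: −9p + 4 = 3p − 5 ⇒ −12p = -9 ⇒ p = 3/4, and the value is (-9)·(3/4) + 4 = -11/4.
For Column: with q = P(1), equating Middle's and Bottom's payoffs gives −3q − 2 = 9q − 5 ⇒ q = 1/4.

1/4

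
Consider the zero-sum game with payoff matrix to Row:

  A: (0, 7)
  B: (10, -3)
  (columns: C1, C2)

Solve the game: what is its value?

7/2

Row minima: A → 0, B → -3; maximin = 0.
Column maxima: C1 → 10, C2 → 7; minimax = 7.
0 ≠ 7, so there is no saddle point; optimal play is mixed.
Let Row play A with probability p. Expected payoff against C1: 0p + 10(1−p) = −10p + 10; against C2: 7p + (-3)(1−p) = 10p − 3.
Setting these equal: −10p + 10 = 10p − 3 ⇒ −20p = -13 ⇒ p = 13/20, and the value is (-10)·(13/20) + 10 = 7/2.
For Column: with q = P(C1), equating A's and B's payoffs gives −7q + 7 = 13q − 3 ⇒ q = 1/2.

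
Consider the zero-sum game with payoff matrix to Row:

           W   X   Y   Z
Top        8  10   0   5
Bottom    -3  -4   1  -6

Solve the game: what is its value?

5/12

Row minima: Top → 0, Bottom → -6; maximin = 0.
Column maxima: W → 8, X → 10, Y → 1, Z → 5; minimax = 1.
0 ≠ 1, so there is no saddle point; optimal play is mixed.
W is strictly dominated by Z (it gives Row strictly more in every row), so Column never plays it.
X is strictly dominated by Z (it gives Row strictly more in every row), so Column never plays it.
On the remaining 2×2 (Top, Bottom vs Y, Z):
Let Row play Top with probability p. Expected payoff against Y: 0p + 1(1−p) = −p + 1; against Z: 5p + (-6)(1−p) = 11p − 6.
Setting these equal: −p + 1 = 11p − 6 ⇒ −12p = -7 ⇒ p = 7/12, and the value is (-1)·(7/12) + 1 = 5/12.
For Column: with q = P(Y), equating Top's and Bottom's payoffs gives −5q + 5 = 7q − 6 ⇒ q = 11/12.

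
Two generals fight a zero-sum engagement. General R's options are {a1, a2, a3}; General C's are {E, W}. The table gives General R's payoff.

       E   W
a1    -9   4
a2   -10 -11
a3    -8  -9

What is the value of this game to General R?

Row minima: a1 → -9, a2 → -11, a3 → -9; maximin = -9.
Column maxima: E → -8, W → 4; minimax = -8.
-9 ≠ -8, so there is no saddle point; optimal play is mixed.
a2 is strictly dominated by a1, so General R never plays it.
On the remaining 2×2 (a1, a3 vs E, W):
Let General R play a1 with probability p. Expected payoff against E: (-9)p + (-8)(1−p) = −p − 8; against W: 4p + (-9)(1−p) = 13p − 9.
Setting these equal: −p − 8 = 13p − 9 ⇒ −14p = -1 ⇒ p = 1/14, and the value is (-1)·(1/14) − 8 = -113/14.
For General C: with q = P(E), equating a1's and a3's payoffs gives −13q + 4 = q − 9 ⇒ q = 13/14.

-113/14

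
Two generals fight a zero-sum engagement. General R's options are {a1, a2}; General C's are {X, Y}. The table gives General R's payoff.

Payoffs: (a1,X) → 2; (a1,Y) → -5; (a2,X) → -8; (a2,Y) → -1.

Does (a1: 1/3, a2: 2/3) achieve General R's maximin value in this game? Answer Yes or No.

No

Against X this mix gives (1/3)·2 + (2/3)·(-8) = -14/3.
Against Y this mix gives (1/3)·(-5) + (2/3)·(-1) = -7/3.
General C will play X, holding General R to -14/3. Shifting weight toward the row that does better against X would raise this floor (the equalizing mix achieves -3 against both X and Y), so the proposed strategy is not optimal.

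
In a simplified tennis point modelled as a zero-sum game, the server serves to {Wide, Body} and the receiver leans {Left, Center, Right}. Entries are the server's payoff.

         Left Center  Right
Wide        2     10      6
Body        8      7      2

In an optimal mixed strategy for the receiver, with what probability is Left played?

2/5

Row minima: Wide → 2, Body → 2; maximin = 2.
Column maxima: Left → 8, Center → 10, Right → 6; minimax = 6.
2 ≠ 6, so there is no saddle point; optimal play is mixed.
Center is strictly dominated by Right (it gives the server strictly more in every row), so the receiver never plays it.
On the remaining 2×2 (Wide, Body vs Left, Right):
Let the server play Wide with probability p. Expected payoff against Left: 2p + 8(1−p) = −6p + 8; against Right: 6p + 2(1−p) = 4p + 2.
Setting these equal: −6p + 8 = 4p + 2 ⇒ −10p = -6 ⇒ p = 3/5, and the value is (-6)·(3/5) + 8 = 22/5.
For the receiver: with q = P(Left), equating Wide's and Body's payoffs gives −4q + 6 = 6q + 2 ⇒ q = 2/5.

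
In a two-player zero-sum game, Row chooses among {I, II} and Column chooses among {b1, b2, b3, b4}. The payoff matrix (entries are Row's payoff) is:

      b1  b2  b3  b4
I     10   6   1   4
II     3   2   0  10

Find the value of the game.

1

Row minima: I → 1, II → 0; maximin = 1.
Column maxima: b1 → 10, b2 → 6, b3 → 1, b4 → 10; minimax = 1.
Since maximin = minimax = 1, there is a saddle point and the value is 1.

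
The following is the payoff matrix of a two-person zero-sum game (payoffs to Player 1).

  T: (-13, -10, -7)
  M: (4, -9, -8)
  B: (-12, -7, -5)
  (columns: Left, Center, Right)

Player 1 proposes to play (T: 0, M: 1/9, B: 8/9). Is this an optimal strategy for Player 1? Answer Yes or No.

Against Left this mix gives (1/9)·4 + (8/9)·(-12) = -92/9.
Against Center this mix gives (1/9)·(-9) + (8/9)·(-7) = -65/9.
Against Right this mix gives (1/9)·(-8) + (8/9)·(-5) = -16/3.
Player 2 will play Left, holding Player 1 to -92/9. Shifting weight toward the row that does better against Left would raise this floor (the equalizing mix achieves -68/9 against both Left and Center), so the proposed strategy is not optimal.

No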